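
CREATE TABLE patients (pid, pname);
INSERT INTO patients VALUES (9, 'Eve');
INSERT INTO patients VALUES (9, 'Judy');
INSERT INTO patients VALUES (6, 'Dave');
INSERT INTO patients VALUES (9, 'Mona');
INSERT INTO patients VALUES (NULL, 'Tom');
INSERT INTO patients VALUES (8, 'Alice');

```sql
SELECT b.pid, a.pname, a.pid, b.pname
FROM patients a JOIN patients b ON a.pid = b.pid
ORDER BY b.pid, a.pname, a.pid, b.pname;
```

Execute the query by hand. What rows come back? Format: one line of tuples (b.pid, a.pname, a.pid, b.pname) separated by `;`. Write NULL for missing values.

INNER JOIN keeps only pairs where the ON condition holds.
Matching on a.pid = b.pid. A NULL in a compared column never satisfies the condition.
- a (pid=9) pairs with 3 row(s) of b.
- a (pid=9) pairs with 3 row(s) of b.
- a (pid=6) pairs with 1 row(s) of b.
- a (pid=9) pairs with 3 row(s) of b.
- a (pid=NULL) has no partner → excluded.
- a (pid=8) pairs with 1 row(s) of b.

(6, Dave, 6, Dave); (8, Alice, 8, Alice); (9, Eve, 9, Eve); (9, Eve, 9, Judy); (9, Eve, 9, Mona); (9, Judy, 9, Eve); (9, Judy, 9, Judy); (9, Judy, 9, Mona); (9, Mona, 9, Eve); (9, Mona, 9, Judy); (9, Mona, 9, Mona)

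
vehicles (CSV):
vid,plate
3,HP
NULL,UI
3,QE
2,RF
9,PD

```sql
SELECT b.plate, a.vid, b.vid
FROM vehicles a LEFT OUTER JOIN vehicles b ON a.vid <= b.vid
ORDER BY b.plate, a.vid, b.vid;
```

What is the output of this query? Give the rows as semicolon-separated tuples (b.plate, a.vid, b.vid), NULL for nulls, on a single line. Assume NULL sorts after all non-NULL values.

LEFT JOIN keeps every row from `vehicles a`; unmatched rows get NULL for `vehicles b`'s columns.
Matching on a.vid <= b.vid. A NULL in a compared column never satisfies the condition.
- vid=3: 3 matching b row(s), so 3 row(s) emitted.
- vid=NULL: no b row matches, row kept with b columns NULL.
- vid=3: 3 matching b row(s), so 3 row(s) emitted.
- vid=2: 4 matching b row(s), so 4 row(s) emitted.
- vid=9: 1 matching b row(s), so 1 row(s) emitted.

(HP, 2, 3); (HP, 3, 3); (HP, 3, 3); (PD, 2, 9); (PD, 3, 9); (PD, 3, 9); (PD, 9, 9); (QE, 2, 3); (QE, 3, 3); (QE, 3, 3); (RF, 2, 2); (NULL, NULL, NULL)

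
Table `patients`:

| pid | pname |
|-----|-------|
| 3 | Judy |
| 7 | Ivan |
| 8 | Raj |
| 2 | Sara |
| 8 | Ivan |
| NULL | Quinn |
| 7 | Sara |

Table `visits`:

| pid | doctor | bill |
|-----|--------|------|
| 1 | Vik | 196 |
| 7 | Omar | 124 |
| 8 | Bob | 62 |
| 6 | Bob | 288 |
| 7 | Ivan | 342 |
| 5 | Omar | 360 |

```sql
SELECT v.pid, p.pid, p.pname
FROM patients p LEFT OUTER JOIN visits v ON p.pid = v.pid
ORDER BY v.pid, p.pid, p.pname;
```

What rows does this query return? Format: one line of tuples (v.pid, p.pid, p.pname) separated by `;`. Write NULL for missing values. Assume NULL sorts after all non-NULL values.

LEFT JOIN keeps every row from `patients`; unmatched rows get NULL for `visits`'s columns.
Matching on p.pid = v.pid. A NULL in a compared column never satisfies the condition.
- p (pid=3) has no partner → padded with NULL.
- p (pid=7) pairs with 2 row(s) of v.
- p (pid=8) pairs with 1 row(s) of v.
- p (pid=2) has no partner → padded with NULL.
- p (pid=8) pairs with 1 row(s) of v.
- p (pid=NULL) has no partner → padded with NULL.
- p (pid=7) pairs with 2 row(s) of v.
After projecting and ordering:
v.pid | p.pid | p.pname
7 | 7 | Ivan
7 | 7 | Ivan
7 | 7 | Sara
7 | 7 | Sara
8 | 8 | Ivan
8 | 8 | Raj
NULL | 2 | Sara
NULL | 3 | Judy
NULL | NULL | Quinn

(7, 7, Ivan); (7, 7, Ivan); (7, 7, Sara); (7, 7, Sara); (8, 8, Ivan); (8, 8, Raj); (NULL, 2, Sara); (NULL, 3, Judy); (NULL, NULL, Quinn)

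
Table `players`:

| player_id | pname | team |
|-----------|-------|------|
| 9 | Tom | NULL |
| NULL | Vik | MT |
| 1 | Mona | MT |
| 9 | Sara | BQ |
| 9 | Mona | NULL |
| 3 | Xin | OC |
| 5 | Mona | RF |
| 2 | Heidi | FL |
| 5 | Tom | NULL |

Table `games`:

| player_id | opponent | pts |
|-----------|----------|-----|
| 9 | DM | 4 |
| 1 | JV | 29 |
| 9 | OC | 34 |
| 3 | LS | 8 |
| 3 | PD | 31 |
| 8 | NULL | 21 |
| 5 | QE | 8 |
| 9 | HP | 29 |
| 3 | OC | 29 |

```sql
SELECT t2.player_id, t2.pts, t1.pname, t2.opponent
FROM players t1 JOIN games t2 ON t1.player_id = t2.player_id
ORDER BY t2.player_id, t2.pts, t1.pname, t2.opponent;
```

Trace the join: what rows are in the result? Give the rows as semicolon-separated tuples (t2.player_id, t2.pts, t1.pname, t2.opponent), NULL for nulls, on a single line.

(1, 29, Mona, JV); (3, 8, Xin, LS); (3, 29, Xin, OC); (3, 31, Xin, PD); (5, 8, Mona, QE); (5, 8, Tom, QE); (9, 4, Mona, DM); (9, 4, Sara, DM); (9, 4, Tom, DM); (9, 29, Mona, HP); (9, 29, Sara, HP); (9, 29, Tom, HP); (9, 34, Mona, OC); (9, 34, Sara, OC); (9, 34, Tom, OC)

INNER JOIN keeps only pairs where the ON condition holds.
Matching on t1.player_id = t2.player_id. A NULL in a compared column never satisfies the condition.
- t1 (player_id=9) pairs with 3 row(s) of t2.
- t1 (player_id=NULL) has no partner → excluded.
- t1 (player_id=1) pairs with 1 row(s) of t2.
- t1 (player_id=9) pairs with 3 row(s) of t2.
- t1 (player_id=9) pairs with 3 row(s) of t2.
- t1 (player_id=3) pairs with 3 row(s) of t2.
- t1 (player_id=5) pairs with 1 row(s) of t2.
- t1 (player_id=2) has no partner → excluded.
- t1 (player_id=5) pairs with 1 row(s) of t2.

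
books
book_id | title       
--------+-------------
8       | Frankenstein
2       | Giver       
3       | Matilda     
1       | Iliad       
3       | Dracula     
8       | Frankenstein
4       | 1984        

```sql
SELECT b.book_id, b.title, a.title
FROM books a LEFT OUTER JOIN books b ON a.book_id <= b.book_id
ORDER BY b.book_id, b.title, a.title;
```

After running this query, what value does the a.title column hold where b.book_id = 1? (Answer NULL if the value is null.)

LEFT JOIN keeps every row from `books a`; unmatched rows get NULL for `books b`'s columns.
Matching on a.book_id <= b.book_id.
- a row (book_id=8): matches 2 b row(s) → 2 output row(s).
- a row (book_id=2): matches 6 b row(s) → 6 output row(s).
- a row (book_id=3): matches 5 b row(s) → 5 output row(s).
- a row (book_id=1): matches 7 b row(s) → 7 output row(s).
- a row (book_id=3): matches 5 b row(s) → 5 output row(s).
- a row (book_id=8): matches 2 b row(s) → 2 output row(s).
- a row (book_id=4): matches 3 b row(s) → 3 output row(s).

Iliad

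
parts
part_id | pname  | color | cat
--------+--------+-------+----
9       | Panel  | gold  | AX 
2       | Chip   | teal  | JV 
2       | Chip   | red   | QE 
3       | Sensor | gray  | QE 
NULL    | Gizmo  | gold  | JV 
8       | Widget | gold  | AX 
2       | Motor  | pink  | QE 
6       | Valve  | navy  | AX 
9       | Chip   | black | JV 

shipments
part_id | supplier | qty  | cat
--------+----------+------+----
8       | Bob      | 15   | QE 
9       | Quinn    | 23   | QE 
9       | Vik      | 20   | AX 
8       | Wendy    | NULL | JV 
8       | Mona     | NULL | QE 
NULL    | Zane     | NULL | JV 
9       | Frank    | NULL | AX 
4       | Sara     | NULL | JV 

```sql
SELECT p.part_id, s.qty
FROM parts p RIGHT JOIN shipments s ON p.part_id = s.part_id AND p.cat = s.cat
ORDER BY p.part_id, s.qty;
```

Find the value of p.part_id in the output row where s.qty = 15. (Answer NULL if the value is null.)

RIGHT JOIN keeps every row from `shipments`; unmatched rows get NULL for `parts`'s columns.
Matching on p.part_id = s.part_id AND p.cat = s.cat. A NULL in a compared column never satisfies the condition.
- p row (part_id=9, cat=AX): matches 2 s row(s) → 2 output row(s).
- p row (part_id=2, cat=JV): no match.
- p row (part_id=2, cat=QE): no match.
- p row (part_id=3, cat=QE): no match.
- p row (part_id=NULL, cat=JV): no match.
- p row (part_id=8, cat=AX): no match.
- p row (part_id=2, cat=QE): no match.
- p row (part_id=6, cat=AX): no match.
- p row (part_id=9, cat=JV): no match.
- 6 row(s) from s found no p partner → padded with NULL.

NULL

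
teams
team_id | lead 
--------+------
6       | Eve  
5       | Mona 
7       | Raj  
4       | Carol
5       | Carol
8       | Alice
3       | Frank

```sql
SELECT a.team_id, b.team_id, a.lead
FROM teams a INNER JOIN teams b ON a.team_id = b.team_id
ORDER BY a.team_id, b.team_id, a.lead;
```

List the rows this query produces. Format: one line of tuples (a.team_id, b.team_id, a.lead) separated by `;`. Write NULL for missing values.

(3, 3, Frank); (4, 4, Carol); (5, 5, Carol); (5, 5, Carol); (5, 5, Mona); (5, 5, Mona); (6, 6, Eve); (7, 7, Raj); (8, 8, Alice)

INNER JOIN keeps only pairs where the ON condition holds.
Matching on a.team_id = b.team_id.
- team_id=6: 1 matching b row(s), so 1 row(s) emitted.
- team_id=5: 2 matching b row(s), so 2 row(s) emitted.
- team_id=7: 1 matching b row(s), so 1 row(s) emitted.
- team_id=4: 1 matching b row(s), so 1 row(s) emitted.
- team_id=5: 2 matching b row(s), so 2 row(s) emitted.
- team_id=8: 1 matching b row(s), so 1 row(s) emitted.
- team_id=3: 1 matching b row(s), so 1 row(s) emitted.
After projecting and ordering:
a.team_id | b.team_id | a.lead
3 | 3 | Frank
4 | 4 | Carol
5 | 5 | Carol
5 | 5 | Carol
5 | 5 | Mona
5 | 5 | Mona
6 | 6 | Eve
7 | 7 | Raj
8 | 8 | Alice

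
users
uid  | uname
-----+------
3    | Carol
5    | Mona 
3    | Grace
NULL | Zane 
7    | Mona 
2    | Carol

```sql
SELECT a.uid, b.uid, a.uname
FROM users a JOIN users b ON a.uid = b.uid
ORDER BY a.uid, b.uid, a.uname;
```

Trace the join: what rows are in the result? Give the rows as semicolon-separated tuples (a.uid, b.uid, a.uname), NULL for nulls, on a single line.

INNER JOIN keeps only pairs where the ON condition holds.
Matching on a.uid = b.uid. A NULL in a compared column never satisfies the condition.
- a row (uid=3): matches 2 b row(s) → 2 output row(s).
- a row (uid=5): matches 1 b row(s) → 1 output row(s).
- a row (uid=3): matches 2 b row(s) → 2 output row(s).
- a row (uid=NULL): no match → dropped.
- a row (uid=7): matches 1 b row(s) → 1 output row(s).
- a row (uid=2): matches 1 b row(s) → 1 output row(s).
After projecting and ordering:
a.uid | b.uid | a.uname
2 | 2 | Carol
3 | 3 | Carol
3 | 3 | Carol
3 | 3 | Grace
3 | 3 | Grace
5 | 5 | Mona
7 | 7 | Mona

(2, 2, Carol); (3, 3, Carol); (3, 3, Carol); (3, 3, Grace); (3, 3, Grace); (5, 5, Mona); (7, 7, Mona)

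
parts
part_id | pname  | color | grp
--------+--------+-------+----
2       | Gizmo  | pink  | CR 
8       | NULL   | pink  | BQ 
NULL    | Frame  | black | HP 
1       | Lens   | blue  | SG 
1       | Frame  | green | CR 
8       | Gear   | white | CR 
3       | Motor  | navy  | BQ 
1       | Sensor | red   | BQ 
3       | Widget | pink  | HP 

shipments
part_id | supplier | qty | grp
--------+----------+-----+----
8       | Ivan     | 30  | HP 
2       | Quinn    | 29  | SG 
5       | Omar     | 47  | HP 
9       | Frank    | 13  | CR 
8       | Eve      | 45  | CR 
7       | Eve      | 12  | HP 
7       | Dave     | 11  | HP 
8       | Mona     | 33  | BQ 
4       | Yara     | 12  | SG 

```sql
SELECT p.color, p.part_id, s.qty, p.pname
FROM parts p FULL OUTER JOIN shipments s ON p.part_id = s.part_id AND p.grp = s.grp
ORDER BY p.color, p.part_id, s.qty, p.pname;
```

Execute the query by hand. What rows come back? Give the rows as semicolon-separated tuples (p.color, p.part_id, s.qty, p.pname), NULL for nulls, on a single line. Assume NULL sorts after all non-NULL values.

(black, NULL, NULL, Frame); (blue, 1, NULL, Lens); (green, 1, NULL, Frame); (navy, 3, NULL, Motor); (pink, 2, NULL, Gizmo); (pink, 3, NULL, Widget); (pink, 8, 33, NULL); (red, 1, NULL, Sensor); (white, 8, 45, Gear); (NULL, NULL, 11, NULL); (NULL, NULL, 12, NULL); (NULL, NULL, 12, NULL); (NULL, NULL, 13, NULL); (NULL, NULL, 29, NULL); (NULL, NULL, 30, NULL); (NULL, NULL, 47, NULL)

FULL OUTER JOIN keeps every row from both sides; unmatched rows get NULL for the other side's columns.
Matching on p.part_id = s.part_id AND p.grp = s.grp. A NULL in a compared column never satisfies the condition.
- p[0] part_id=2, grp=CR → no match; kept with NULLs on the s side.
- p[1] part_id=8, grp=BQ → 1 match(es) in s → 1 row(s).
- p[2] part_id=NULL, grp=HP → no match; kept with NULLs on the s side.
- p[3] part_id=1, grp=SG → no match; kept with NULLs on the s side.
- p[4] part_id=1, grp=CR → no match; kept with NULLs on the s side.
- p[5] part_id=8, grp=CR → 1 match(es) in s → 1 row(s).
- p[6] part_id=3, grp=BQ → no match; kept with NULLs on the s side.
- p[7] part_id=1, grp=BQ → no match; kept with NULLs on the s side.
- p[8] part_id=3, grp=HP → no match; kept with NULLs on the s side.
- 7 row(s) from s found no p partner → padded with NULL.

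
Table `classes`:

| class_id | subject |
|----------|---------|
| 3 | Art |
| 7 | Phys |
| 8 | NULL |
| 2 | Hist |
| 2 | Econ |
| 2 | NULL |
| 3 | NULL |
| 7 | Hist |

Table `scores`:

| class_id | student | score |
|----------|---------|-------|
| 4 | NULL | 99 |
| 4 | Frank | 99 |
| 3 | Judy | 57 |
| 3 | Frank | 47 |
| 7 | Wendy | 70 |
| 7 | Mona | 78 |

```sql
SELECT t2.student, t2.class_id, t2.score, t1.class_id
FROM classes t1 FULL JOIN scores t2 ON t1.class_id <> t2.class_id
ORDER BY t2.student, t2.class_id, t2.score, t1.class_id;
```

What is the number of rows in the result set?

FULL OUTER JOIN keeps every row from both sides; unmatched rows get NULL for the other side's columns.
Matching on t1.class_id <> t2.class_id.
- class_id=3: 4 matching t2 row(s), so 4 row(s) emitted.
- class_id=7: 4 matching t2 row(s), so 4 row(s) emitted.
- class_id=8: 6 matching t2 row(s), so 6 row(s) emitted.
- class_id=2: 6 matching t2 row(s), so 6 row(s) emitted.
- class_id=2: 6 matching t2 row(s), so 6 row(s) emitted.
- class_id=2: 6 matching t2 row(s), so 6 row(s) emitted.
- class_id=3: 4 matching t2 row(s), so 4 row(s) emitted.
- class_id=7: 4 matching t2 row(s), so 4 row(s) emitted.
Total: 40 rows.

40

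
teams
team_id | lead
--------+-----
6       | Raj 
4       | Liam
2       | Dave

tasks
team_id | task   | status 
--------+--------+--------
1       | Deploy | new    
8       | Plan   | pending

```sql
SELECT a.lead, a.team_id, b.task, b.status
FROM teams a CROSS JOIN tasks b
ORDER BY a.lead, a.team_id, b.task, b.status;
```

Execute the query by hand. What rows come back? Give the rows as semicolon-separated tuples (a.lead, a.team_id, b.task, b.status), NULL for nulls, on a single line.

CROSS JOIN pairs every row of `teams` with every row of `tasks`: 3 × 2 = 6 rows.
After projecting and ordering:
a.lead | a.team_id | b.task | b.status
Dave | 2 | Deploy | new
Dave | 2 | Plan | pending
Liam | 4 | Deploy | new
Liam | 4 | Plan | pending
Raj | 6 | Deploy | new
Raj | 6 | Plan | pending

(Dave, 2, Deploy, new); (Dave, 2, Plan, pending); (Liam, 4, Deploy, new); (Liam, 4, Plan, pending); (Raj, 6, Deploy, new); (Raj, 6, Plan, pending)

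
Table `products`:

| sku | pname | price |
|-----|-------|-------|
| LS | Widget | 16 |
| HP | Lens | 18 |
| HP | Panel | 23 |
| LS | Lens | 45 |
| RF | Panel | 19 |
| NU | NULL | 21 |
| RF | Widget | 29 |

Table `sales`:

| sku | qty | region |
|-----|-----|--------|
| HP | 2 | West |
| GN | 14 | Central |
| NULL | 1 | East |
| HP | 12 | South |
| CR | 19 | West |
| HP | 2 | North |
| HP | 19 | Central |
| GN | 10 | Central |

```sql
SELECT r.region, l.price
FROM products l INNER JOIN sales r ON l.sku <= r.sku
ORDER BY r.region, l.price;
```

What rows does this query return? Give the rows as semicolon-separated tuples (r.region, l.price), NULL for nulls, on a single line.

(Central, 18); (Central, 23); (North, 18); (North, 23); (South, 18); (South, 23); (West, 18); (West, 23)

INNER JOIN keeps only pairs where the ON condition holds.
Matching on l.sku <= r.sku. A NULL in a compared column never satisfies the condition.
- l (sku=LS) has no partner → excluded.
- l (sku=HP) pairs with 4 row(s) of r.
- l (sku=HP) pairs with 4 row(s) of r.
- l (sku=LS) has no partner → excluded.
- l (sku=RF) has no partner → excluded.
- l (sku=NU) has no partner → excluded.
- l (sku=RF) has no partner → excluded.
After projecting and ordering:
r.region | l.price
Central | 18
Central | 23
North | 18
North | 23
South | 18
South | 23
West | 18
West | 23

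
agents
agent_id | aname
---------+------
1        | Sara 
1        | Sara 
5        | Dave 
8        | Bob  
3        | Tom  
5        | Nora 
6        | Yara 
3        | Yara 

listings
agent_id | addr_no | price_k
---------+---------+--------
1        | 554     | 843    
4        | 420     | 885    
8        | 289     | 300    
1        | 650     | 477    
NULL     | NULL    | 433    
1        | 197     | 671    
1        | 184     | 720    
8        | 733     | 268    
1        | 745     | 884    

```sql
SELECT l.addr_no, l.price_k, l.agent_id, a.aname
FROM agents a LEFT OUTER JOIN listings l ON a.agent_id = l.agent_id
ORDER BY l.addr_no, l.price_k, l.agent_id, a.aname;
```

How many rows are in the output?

LEFT JOIN keeps every row from `agents`; unmatched rows get NULL for `listings`'s columns.
Matching on a.agent_id = l.agent_id. A NULL in a compared column never satisfies the condition.
- a row (agent_id=1): matches 5 l row(s) → 5 output row(s).
- a row (agent_id=1): matches 5 l row(s) → 5 output row(s).
- a row (agent_id=5): no match → kept, l columns NULL.
- a row (agent_id=8): matches 2 l row(s) → 2 output row(s).
- a row (agent_id=3): no match → kept, l columns NULL.
- a row (agent_id=5): no match → kept, l columns NULL.
- a row (agent_id=6): no match → kept, l columns NULL.
- a row (agent_id=3): no match → kept, l columns NULL.
Total: 12 matched + 5 padded = 17 rows.

17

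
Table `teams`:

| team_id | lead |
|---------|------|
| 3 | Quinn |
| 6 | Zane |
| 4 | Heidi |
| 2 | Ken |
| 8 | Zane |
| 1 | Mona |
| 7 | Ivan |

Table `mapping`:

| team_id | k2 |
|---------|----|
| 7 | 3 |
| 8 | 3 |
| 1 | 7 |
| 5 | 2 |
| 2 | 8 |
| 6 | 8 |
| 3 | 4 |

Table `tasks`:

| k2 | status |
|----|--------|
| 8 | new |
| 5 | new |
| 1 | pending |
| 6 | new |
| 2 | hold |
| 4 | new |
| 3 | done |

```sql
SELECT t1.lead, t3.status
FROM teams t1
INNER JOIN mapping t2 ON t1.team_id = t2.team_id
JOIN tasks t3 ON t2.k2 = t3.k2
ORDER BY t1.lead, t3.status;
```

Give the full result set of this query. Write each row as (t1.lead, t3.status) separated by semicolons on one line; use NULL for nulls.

Joins associate left-to-right: teams INNER JOIN mapping on team_id gives 6 intermediate row(s).
Then INNER JOIN `tasks t3` on k2: keep only rows whose t2.k2 appears in t3.

(Ivan, done); (Ken, new); (Quinn, new); (Zane, done); (Zane, new)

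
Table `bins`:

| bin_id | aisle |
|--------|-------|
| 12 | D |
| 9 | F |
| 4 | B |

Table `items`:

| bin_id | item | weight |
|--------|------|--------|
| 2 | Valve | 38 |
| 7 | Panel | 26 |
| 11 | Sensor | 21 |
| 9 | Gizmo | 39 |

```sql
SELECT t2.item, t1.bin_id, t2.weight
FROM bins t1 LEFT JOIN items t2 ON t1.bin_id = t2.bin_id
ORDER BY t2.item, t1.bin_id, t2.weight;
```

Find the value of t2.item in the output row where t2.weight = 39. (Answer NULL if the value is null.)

LEFT JOIN keeps every row from `bins`; unmatched rows get NULL for `items`'s columns.
Matching on t1.bin_id = t2.bin_id.
Matched pairs: 1; unmatched t1 rows kept: 2.

Gizmo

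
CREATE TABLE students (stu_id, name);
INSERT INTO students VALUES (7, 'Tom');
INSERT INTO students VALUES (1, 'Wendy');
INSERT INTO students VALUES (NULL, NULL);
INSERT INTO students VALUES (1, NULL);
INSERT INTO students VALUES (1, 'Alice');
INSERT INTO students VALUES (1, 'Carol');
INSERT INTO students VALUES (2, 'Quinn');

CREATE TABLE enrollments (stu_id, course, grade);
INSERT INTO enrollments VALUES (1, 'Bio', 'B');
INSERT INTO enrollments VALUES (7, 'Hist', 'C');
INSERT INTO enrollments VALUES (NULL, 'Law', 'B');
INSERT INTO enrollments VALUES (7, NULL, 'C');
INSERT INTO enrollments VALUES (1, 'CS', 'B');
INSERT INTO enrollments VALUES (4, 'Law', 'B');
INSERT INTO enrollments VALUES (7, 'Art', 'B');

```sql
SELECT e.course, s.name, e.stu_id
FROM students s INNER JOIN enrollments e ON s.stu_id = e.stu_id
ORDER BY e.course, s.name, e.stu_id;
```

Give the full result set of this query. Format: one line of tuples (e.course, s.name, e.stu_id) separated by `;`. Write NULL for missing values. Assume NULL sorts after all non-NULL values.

INNER JOIN keeps only pairs where the ON condition holds.
Matching on s.stu_id = e.stu_id. A NULL in a compared column never satisfies the condition.
- s row (stu_id=7): matches 3 e row(s) → 3 output row(s).
- s row (stu_id=1): matches 2 e row(s) → 2 output row(s).
- s row (stu_id=NULL): no match → dropped.
- s row (stu_id=1): matches 2 e row(s) → 2 output row(s).
- s row (stu_id=1): matches 2 e row(s) → 2 output row(s).
- s row (stu_id=1): matches 2 e row(s) → 2 output row(s).
- s row (stu_id=2): no match → dropped.

(Art, Tom, 7); (Bio, Alice, 1); (Bio, Carol, 1); (Bio, Wendy, 1); (Bio, NULL, 1); (CS, Alice, 1); (CS, Carol, 1); (CS, Wendy, 1); (CS, NULL, 1); (Hist, Tom, 7); (NULL, Tom, 7)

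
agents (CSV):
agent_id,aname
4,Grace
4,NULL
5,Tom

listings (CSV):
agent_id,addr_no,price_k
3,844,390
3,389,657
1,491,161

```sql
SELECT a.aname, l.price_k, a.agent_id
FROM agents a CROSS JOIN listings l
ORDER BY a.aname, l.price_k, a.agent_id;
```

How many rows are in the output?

9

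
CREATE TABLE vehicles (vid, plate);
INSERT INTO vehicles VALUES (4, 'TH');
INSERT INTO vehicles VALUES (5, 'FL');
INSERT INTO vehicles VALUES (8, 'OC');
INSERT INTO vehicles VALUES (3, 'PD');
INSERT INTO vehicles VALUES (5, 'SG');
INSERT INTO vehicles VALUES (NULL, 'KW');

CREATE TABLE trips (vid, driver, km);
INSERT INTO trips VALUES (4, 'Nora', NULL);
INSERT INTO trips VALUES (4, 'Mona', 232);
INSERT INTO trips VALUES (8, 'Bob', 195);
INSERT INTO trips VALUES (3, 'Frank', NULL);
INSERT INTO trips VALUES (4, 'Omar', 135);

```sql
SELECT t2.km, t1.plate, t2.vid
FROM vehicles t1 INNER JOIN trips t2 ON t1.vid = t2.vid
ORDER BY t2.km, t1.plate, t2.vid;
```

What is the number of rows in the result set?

INNER JOIN keeps only pairs where the ON condition holds.
Matching on t1.vid = t2.vid. A NULL in a compared column never satisfies the condition.
Matched pairs: 5.
Total: 5 rows.

5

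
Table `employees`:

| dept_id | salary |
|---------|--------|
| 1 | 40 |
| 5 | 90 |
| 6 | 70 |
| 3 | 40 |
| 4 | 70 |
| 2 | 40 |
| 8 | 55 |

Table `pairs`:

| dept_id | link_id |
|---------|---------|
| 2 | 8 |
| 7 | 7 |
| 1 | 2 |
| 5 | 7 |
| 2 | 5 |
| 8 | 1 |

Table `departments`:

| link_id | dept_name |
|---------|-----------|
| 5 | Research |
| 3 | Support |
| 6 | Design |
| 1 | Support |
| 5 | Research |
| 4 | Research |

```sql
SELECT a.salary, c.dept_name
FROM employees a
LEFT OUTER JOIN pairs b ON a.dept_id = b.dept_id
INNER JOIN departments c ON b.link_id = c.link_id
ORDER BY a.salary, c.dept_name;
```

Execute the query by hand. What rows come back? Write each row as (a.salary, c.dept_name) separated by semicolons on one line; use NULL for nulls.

(40, Research); (40, Research); (55, Support)

Step 1 — a LEFT JOIN b on dept_id → 8 row(s).
Then INNER JOIN `departments c` on link_id: keep only rows whose b.link_id appears in c.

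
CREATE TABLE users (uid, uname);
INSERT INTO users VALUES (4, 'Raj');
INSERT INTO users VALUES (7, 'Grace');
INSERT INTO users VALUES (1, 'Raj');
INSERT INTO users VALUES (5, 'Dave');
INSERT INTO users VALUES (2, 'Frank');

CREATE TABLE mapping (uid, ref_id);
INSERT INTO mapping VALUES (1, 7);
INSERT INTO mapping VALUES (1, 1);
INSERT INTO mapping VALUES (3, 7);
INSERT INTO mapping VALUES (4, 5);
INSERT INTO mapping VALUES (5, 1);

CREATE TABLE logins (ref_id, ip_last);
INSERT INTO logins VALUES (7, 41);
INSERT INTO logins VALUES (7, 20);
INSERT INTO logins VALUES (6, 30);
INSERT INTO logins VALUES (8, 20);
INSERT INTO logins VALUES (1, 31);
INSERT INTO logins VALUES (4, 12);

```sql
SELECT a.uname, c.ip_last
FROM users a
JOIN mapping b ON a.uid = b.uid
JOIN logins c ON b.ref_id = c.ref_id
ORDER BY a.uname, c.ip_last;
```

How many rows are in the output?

4

Step 1 — a INNER JOIN b on uid → 4 row(s).
Then INNER JOIN `logins c` on ref_id: keep only rows whose b.ref_id appears in c.
Result: 4 row(s).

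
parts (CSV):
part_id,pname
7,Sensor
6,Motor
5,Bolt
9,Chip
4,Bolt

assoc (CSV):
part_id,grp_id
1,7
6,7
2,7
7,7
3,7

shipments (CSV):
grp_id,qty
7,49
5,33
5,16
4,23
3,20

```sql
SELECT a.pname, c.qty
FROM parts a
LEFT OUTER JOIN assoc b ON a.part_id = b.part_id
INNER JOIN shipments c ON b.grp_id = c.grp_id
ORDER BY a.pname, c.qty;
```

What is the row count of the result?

2

Joins associate left-to-right: parts LEFT JOIN assoc on part_id gives 5 intermediate row(s).
Then INNER JOIN `shipments c` on grp_id: keep only rows whose b.grp_id appears in c.
Result: 2 row(s).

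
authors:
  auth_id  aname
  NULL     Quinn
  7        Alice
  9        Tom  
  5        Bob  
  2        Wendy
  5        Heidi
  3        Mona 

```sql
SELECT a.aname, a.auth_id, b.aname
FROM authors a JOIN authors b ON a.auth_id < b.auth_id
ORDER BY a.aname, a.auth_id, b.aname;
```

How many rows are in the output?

INNER JOIN keeps only pairs where the ON condition holds.
Matching on a.auth_id < b.auth_id. A NULL in a compared column never satisfies the condition.
Matched pairs: 14.
Total: 14 rows.

14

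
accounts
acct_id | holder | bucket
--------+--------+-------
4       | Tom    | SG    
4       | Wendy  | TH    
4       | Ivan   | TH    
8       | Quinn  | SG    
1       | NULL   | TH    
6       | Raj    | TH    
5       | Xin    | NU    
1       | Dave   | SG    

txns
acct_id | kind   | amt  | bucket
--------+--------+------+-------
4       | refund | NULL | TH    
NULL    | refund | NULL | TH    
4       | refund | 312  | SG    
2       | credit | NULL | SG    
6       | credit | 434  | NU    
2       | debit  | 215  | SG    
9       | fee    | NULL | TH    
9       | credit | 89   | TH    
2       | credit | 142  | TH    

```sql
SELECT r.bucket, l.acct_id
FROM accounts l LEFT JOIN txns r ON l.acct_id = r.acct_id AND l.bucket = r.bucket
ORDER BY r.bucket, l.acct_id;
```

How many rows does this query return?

LEFT JOIN keeps every row from `accounts`; unmatched rows get NULL for `txns`'s columns.
Matching on l.acct_id = r.acct_id AND l.bucket = r.bucket. A NULL in a compared column never satisfies the condition.
- l (acct_id=4, bucket=SG) pairs with 1 row(s) of r.
- l (acct_id=4, bucket=TH) pairs with 1 row(s) of r.
- l (acct_id=4, bucket=TH) pairs with 1 row(s) of r.
- l (acct_id=8, bucket=SG) has no partner → padded with NULL.
- l (acct_id=1, bucket=TH) has no partner → padded with NULL.
- l (acct_id=6, bucket=TH) has no partner → padded with NULL.
- l (acct_id=5, bucket=NU) has no partner → padded with NULL.
- l (acct_id=1, bucket=SG) has no partner → padded with NULL.
Total: 3 matched + 5 padded = 8 rows.

8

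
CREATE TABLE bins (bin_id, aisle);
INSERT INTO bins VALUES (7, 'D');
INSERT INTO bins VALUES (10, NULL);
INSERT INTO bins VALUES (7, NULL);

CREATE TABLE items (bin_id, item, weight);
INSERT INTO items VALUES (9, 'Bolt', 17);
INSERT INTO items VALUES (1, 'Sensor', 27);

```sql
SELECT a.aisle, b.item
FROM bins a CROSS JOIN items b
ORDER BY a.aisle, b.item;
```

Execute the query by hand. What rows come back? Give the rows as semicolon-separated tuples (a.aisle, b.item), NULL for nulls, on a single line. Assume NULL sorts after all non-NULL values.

(D, Bolt); (D, Sensor); (NULL, Bolt); (NULL, Bolt); (NULL, Sensor); (NULL, Sensor)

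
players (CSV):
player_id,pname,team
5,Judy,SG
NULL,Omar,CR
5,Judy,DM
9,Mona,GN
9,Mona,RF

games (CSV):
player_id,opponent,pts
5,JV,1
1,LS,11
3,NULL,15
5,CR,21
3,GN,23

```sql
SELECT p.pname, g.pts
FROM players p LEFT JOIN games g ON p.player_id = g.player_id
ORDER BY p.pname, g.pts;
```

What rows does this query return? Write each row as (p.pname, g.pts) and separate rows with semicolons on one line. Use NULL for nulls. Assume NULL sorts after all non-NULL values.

(Judy, 1); (Judy, 1); (Judy, 21); (Judy, 21); (Mona, NULL); (Mona, NULL); (Omar, NULL)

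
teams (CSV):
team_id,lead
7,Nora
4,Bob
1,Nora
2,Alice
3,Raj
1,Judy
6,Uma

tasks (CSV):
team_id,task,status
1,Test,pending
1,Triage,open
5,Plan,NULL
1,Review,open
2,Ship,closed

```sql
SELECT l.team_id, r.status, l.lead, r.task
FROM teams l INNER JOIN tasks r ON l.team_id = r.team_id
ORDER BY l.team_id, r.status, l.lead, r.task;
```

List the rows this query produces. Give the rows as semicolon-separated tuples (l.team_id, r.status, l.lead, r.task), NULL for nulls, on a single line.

INNER JOIN keeps only pairs where the ON condition holds.
Matching on l.team_id = r.team_id.
- l (team_id=7) has no partner → excluded.
- l (team_id=4) has no partner → excluded.
- l (team_id=1) pairs with 3 row(s) of r.
- l (team_id=2) pairs with 1 row(s) of r.
- l (team_id=3) has no partner → excluded.
- l (team_id=1) pairs with 3 row(s) of r.
- l (team_id=6) has no partner → excluded.
After projecting and ordering:
l.team_id | r.status | l.lead | r.task
1 | open | Judy | Review
1 | open | Judy | Triage
1 | open | Nora | Review
1 | open | Nora | Triage
1 | pending | Judy | Test
1 | pending | Nora | Test
2 | closed | Alice | Ship

(1, open, Judy, Review); (1, open, Judy, Triage); (1, open, Nora, Review); (1, open, Nora, Triage); (1, pending, Judy, Test); (1, pending, Nora, Test); (2, closed, Alice, Ship)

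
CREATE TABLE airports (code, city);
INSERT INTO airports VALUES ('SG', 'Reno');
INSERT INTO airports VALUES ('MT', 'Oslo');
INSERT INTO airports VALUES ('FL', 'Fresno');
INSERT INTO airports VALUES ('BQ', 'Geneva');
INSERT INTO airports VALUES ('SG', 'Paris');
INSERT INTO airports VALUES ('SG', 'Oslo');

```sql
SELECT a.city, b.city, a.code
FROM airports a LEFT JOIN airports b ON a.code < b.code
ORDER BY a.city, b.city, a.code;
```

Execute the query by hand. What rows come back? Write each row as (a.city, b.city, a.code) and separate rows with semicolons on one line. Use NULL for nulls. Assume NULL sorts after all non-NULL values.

LEFT JOIN keeps every row from `airports a`; unmatched rows get NULL for `airports b`'s columns.
Matching on a.code < b.code.
Matched pairs: 12; unmatched a rows kept: 3.

(Fresno, Oslo, FL); (Fresno, Oslo, FL); (Fresno, Paris, FL); (Fresno, Reno, FL); (Geneva, Fresno, BQ); (Geneva, Oslo, BQ); (Geneva, Oslo, BQ); (Geneva, Paris, BQ); (Geneva, Reno, BQ); (Oslo, Oslo, MT); (Oslo, Paris, MT); (Oslo, Reno, MT); (Oslo, NULL, SG); (Paris, NULL, SG); (Reno, NULL, SG)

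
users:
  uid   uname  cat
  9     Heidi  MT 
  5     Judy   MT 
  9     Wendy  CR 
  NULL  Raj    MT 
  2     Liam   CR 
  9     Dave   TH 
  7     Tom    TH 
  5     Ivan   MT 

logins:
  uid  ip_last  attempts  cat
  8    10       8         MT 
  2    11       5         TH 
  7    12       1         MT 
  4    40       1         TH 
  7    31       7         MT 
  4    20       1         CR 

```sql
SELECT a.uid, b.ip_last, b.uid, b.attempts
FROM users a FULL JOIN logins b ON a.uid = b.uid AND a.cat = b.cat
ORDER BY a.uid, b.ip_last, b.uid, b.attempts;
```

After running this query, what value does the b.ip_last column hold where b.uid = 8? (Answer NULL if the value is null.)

10

FULL OUTER JOIN keeps every row from both sides; unmatched rows get NULL for the other side's columns.
Matching on a.uid = b.uid AND a.cat = b.cat. A NULL in a compared column never satisfies the condition.
Matched pairs: 0; unmatched a rows kept: 8; unmatched b rows kept: 6.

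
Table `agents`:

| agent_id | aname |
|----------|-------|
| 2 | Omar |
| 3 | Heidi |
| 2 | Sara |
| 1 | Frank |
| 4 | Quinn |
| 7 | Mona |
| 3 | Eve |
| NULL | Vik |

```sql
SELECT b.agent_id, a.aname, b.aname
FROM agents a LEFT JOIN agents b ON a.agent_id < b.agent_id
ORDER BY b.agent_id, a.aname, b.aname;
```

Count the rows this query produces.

21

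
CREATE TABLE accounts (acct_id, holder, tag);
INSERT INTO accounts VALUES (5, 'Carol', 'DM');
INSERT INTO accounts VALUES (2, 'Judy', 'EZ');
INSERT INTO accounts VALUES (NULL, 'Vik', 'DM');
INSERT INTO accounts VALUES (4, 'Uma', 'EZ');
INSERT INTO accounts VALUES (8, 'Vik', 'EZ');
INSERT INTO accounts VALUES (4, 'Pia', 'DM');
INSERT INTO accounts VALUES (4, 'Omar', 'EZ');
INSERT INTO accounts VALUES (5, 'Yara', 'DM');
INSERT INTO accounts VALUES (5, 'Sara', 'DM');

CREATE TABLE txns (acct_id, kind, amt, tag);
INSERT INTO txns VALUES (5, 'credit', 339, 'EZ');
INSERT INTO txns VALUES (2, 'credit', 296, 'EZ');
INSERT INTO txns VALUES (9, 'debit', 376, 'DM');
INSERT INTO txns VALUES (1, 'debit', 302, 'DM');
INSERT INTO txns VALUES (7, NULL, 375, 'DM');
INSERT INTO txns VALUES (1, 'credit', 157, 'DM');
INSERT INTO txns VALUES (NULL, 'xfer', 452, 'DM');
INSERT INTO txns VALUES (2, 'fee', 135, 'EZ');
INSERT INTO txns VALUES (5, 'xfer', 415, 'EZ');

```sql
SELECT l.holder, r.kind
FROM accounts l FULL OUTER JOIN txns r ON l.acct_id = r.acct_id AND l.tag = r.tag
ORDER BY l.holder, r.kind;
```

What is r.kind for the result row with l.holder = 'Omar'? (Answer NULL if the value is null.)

FULL OUTER JOIN keeps every row from both sides; unmatched rows get NULL for the other side's columns.
Matching on l.acct_id = r.acct_id AND l.tag = r.tag. A NULL in a compared column never satisfies the condition.
Matched pairs: 2; unmatched l rows kept: 8; unmatched r rows kept: 7.

NULL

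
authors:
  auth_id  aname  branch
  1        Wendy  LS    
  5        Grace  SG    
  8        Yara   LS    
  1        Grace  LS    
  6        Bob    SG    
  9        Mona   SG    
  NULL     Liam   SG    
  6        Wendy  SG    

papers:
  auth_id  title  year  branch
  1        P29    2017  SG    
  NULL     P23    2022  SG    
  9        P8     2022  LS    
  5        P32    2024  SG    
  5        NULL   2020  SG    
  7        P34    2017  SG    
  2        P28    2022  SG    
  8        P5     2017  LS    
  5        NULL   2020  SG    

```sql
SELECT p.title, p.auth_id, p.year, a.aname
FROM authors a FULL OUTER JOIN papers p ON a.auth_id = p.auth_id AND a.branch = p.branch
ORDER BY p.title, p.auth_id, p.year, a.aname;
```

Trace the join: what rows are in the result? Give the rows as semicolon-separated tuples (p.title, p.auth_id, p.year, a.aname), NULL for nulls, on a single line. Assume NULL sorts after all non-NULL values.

(P23, NULL, 2022, NULL); (P28, 2, 2022, NULL); (P29, 1, 2017, NULL); (P32, 5, 2024, Grace); (P34, 7, 2017, NULL); (P5, 8, 2017, Yara); (P8, 9, 2022, NULL); (NULL, 5, 2020, Grace); (NULL, 5, 2020, Grace); (NULL, NULL, NULL, Bob); (NULL, NULL, NULL, Grace); (NULL, NULL, NULL, Liam); (NULL, NULL, NULL, Mona); (NULL, NULL, NULL, Wendy); (NULL, NULL, NULL, Wendy)

FULL OUTER JOIN keeps every row from both sides; unmatched rows get NULL for the other side's columns.
Matching on a.auth_id = p.auth_id AND a.branch = p.branch. A NULL in a compared column never satisfies the condition.
- auth_id=1, branch=LS: no p row matches, row kept with p columns NULL.
- auth_id=5, branch=SG: 3 matching p row(s), so 3 row(s) emitted.
- auth_id=8, branch=LS: 1 matching p row(s), so 1 row(s) emitted.
- auth_id=1, branch=LS: no p row matches, row kept with p columns NULL.
- auth_id=6, branch=SG: no p row matches, row kept with p columns NULL.
- auth_id=9, branch=SG: no p row matches, row kept with p columns NULL.
- auth_id=NULL, branch=SG: no p row matches, row kept with p columns NULL.
- auth_id=6, branch=SG: no p row matches, row kept with p columns NULL.
- 5 p row(s) had no a match → kept, a columns NULL.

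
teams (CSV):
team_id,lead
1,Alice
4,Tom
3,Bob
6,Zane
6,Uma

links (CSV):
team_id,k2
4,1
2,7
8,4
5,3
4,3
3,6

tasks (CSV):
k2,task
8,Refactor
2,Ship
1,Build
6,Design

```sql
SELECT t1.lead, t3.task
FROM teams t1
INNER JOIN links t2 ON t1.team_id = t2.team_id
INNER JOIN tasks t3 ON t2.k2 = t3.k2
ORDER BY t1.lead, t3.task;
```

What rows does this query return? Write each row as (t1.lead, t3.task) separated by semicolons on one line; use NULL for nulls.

Evaluate left to right. First `teams t1 INNER JOIN links t2` on team_id: 3 row(s).
Then INNER JOIN `tasks t3` on k2: keep only rows whose t2.k2 appears in t3.

(Bob, Design); (Tom, Build)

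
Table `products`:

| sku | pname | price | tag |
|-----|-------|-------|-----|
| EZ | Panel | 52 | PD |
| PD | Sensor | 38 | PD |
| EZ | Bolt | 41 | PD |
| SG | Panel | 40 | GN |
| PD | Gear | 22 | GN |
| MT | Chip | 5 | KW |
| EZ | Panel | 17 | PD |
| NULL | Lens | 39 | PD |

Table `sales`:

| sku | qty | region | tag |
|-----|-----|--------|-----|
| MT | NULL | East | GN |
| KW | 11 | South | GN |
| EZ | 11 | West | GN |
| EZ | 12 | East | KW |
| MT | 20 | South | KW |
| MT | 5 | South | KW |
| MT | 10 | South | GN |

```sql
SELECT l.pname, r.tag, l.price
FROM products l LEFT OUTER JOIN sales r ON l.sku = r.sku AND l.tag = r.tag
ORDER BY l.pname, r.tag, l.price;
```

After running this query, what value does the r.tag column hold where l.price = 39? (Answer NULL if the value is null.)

NULL

LEFT JOIN keeps every row from `products`; unmatched rows get NULL for `sales`'s columns.
Matching on l.sku = r.sku AND l.tag = r.tag. A NULL in a compared column never satisfies the condition.
- l[0] sku=EZ, tag=PD → no match; kept with NULLs on the r side.
- l[1] sku=PD, tag=PD → no match; kept with NULLs on the r side.
- l[2] sku=EZ, tag=PD → no match; kept with NULLs on the r side.
- l[3] sku=SG, tag=GN → no match; kept with NULLs on the r side.
- l[4] sku=PD, tag=GN → no match; kept with NULLs on the r side.
- l[5] sku=MT, tag=KW → 2 match(es) in r → 2 row(s).
- l[6] sku=EZ, tag=PD → no match; kept with NULLs on the r side.
- l[7] sku=NULL, tag=PD → no match; kept with NULLs on the r side.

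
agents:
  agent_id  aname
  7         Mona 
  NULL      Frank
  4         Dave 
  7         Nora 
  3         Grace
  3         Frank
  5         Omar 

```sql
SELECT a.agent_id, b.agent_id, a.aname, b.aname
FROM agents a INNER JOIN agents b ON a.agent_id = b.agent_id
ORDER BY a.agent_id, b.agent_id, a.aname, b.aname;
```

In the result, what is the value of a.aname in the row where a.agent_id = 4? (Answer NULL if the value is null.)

Dave

INNER JOIN keeps only pairs where the ON condition holds.
Matching on a.agent_id = b.agent_id. A NULL in a compared column never satisfies the condition.
Matched pairs: 10.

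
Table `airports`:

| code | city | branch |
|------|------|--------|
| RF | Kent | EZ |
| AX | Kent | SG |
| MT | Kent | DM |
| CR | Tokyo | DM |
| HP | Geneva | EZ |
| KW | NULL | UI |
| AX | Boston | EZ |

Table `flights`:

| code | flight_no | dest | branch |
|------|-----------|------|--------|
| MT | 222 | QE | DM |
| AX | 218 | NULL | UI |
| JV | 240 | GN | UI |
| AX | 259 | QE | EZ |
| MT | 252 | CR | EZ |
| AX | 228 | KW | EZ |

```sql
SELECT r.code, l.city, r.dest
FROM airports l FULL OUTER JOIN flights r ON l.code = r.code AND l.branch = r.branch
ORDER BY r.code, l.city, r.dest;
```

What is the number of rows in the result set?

11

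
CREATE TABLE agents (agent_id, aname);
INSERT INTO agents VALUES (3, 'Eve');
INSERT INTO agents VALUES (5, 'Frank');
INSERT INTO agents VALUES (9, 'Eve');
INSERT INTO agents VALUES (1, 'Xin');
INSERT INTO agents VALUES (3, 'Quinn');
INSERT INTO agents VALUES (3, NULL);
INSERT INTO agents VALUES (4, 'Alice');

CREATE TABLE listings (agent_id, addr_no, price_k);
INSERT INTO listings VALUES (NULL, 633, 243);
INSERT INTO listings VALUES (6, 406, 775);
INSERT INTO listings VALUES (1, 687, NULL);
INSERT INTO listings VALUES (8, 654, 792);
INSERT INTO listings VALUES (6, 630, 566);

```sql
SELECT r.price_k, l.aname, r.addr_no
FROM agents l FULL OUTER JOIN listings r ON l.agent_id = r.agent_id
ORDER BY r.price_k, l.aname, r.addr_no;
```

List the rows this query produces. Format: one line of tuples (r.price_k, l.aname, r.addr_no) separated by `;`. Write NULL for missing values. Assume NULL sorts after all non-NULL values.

FULL OUTER JOIN keeps every row from both sides; unmatched rows get NULL for the other side's columns.
Matching on l.agent_id = r.agent_id. A NULL in a compared column never satisfies the condition.
- agent_id=3: no r row matches, row kept with r columns NULL.
- agent_id=5: no r row matches, row kept with r columns NULL.
- agent_id=9: no r row matches, row kept with r columns NULL.
- agent_id=1: 1 matching r row(s), so 1 row(s) emitted.
- agent_id=3: no r row matches, row kept with r columns NULL.
- agent_id=3: no r row matches, row kept with r columns NULL.
- agent_id=4: no r row matches, row kept with r columns NULL.
- 4 row(s) from r found no l partner → padded with NULL.

(243, NULL, 633); (566, NULL, 630); (775, NULL, 406); (792, NULL, 654); (NULL, Alice, NULL); (NULL, Eve, NULL); (NULL, Eve, NULL); (NULL, Frank, NULL); (NULL, Quinn, NULL); (NULL, Xin, 687); (NULL, NULL, NULL)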